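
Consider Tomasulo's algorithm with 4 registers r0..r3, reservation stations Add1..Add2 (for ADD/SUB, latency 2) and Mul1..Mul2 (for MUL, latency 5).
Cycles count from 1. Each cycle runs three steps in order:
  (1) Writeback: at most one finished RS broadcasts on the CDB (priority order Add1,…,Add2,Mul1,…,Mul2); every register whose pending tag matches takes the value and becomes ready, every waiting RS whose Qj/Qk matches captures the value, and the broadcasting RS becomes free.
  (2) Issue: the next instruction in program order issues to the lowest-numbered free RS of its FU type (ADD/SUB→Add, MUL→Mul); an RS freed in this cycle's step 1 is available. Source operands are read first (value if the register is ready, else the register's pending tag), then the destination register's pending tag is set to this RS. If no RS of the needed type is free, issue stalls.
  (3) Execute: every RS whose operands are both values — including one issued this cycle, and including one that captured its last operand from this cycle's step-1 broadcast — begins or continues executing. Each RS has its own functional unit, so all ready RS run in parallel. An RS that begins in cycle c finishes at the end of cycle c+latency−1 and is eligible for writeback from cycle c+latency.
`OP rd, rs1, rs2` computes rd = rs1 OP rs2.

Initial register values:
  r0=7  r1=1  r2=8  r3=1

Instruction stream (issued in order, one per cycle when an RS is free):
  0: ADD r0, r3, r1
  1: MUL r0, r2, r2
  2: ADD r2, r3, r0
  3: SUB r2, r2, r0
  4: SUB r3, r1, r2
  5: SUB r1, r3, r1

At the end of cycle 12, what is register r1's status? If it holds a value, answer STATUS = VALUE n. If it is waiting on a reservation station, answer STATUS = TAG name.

STATUS = TAG Add2

c1: issue ADD r0<-Add1 | r0:Add1,r1:1,r2:8,r3:1
c2: issue MUL r0<-Mul1 | r0:Mul1,r1:1,r2:8,r3:1
c3: CDB Add1=2; issue ADD r2<-Add1 | r0:Mul1,r1:1,r2:Add1,r3:1
c4: issue SUB r2<-Add2 | r0:Mul1,r1:1,r2:Add2,r3:1
c5: stall | r0:Mul1,r1:1,r2:Add2,r3:1
c6: stall | r0:Mul1,r1:1,r2:Add2,r3:1
c7: CDB Mul1=64; stall | r0:64,r1:1,r2:Add2,r3:1
c8: stall | r0:64,r1:1,r2:Add2,r3:1
c9: CDB Add1=65; issue SUB r3<-Add1 | r0:64,r1:1,r2:Add2,r3:Add1
c10: stall | r0:64,r1:1,r2:Add2,r3:Add1
c11: CDB Add2=1; issue SUB r1<-Add2 | r0:64,r1:Add2,r2:1,r3:Add1
c12: - | r0:64,r1:Add2,r2:1,r3:Add1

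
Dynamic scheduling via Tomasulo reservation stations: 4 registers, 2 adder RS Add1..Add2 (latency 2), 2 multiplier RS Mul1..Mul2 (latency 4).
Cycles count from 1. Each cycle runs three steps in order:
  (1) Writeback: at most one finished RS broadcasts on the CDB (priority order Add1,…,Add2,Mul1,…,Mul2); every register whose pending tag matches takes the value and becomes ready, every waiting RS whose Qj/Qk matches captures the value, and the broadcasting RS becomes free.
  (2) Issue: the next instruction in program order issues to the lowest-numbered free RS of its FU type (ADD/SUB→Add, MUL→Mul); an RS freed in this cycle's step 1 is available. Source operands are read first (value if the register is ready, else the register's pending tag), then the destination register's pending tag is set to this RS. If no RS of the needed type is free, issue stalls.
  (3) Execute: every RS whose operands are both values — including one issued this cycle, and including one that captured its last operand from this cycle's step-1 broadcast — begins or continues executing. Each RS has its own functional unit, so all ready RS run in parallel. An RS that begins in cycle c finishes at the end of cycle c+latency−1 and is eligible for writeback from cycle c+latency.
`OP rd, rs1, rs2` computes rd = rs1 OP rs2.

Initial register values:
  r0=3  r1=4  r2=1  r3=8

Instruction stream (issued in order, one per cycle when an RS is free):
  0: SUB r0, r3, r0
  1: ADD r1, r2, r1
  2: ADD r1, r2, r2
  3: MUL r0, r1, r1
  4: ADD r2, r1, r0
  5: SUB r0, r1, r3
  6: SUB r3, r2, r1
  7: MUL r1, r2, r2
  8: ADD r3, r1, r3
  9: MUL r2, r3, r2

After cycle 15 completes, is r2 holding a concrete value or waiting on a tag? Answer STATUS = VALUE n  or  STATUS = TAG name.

STATUS = TAG Mul2

c1: issue SUB r0<-Add1 | r0:Add1,r1:4,r2:1,r3:8
c2: issue ADD r1<-Add2 | r0:Add1,r1:Add2,r2:1,r3:8
c3: CDB Add1=5; issue ADD r1<-Add1 | r0:5,r1:Add1,r2:1,r3:8
c4: CDB Add2=5; issue MUL r0<-Mul1 | r0:Mul1,r1:Add1,r2:1,r3:8
c5: CDB Add1=2; issue ADD r2<-Add1 | r0:Mul1,r1:2,r2:Add1,r3:8
c6: issue SUB r0<-Add2 | r0:Add2,r1:2,r2:Add1,r3:8
c7: stall | r0:Add2,r1:2,r2:Add1,r3:8
c8: CDB Add2=-6; issue SUB r3<-Add2 | r0:-6,r1:2,r2:Add1,r3:Add2
c9: CDB Mul1=4; issue MUL r1<-Mul1 | r0:-6,r1:Mul1,r2:Add1,r3:Add2
c10: stall | r0:-6,r1:Mul1,r2:Add1,r3:Add2
c11: CDB Add1=6; issue ADD r3<-Add1 | r0:-6,r1:Mul1,r2:6,r3:Add1
c12: issue MUL r2<-Mul2 | r0:-6,r1:Mul1,r2:Mul2,r3:Add1
c13: CDB Add2=4 | r0:-6,r1:Mul1,r2:Mul2,r3:Add1
c14: - | r0:-6,r1:Mul1,r2:Mul2,r3:Add1
c15: CDB Mul1=36 | r0:-6,r1:36,r2:Mul2,r3:Add1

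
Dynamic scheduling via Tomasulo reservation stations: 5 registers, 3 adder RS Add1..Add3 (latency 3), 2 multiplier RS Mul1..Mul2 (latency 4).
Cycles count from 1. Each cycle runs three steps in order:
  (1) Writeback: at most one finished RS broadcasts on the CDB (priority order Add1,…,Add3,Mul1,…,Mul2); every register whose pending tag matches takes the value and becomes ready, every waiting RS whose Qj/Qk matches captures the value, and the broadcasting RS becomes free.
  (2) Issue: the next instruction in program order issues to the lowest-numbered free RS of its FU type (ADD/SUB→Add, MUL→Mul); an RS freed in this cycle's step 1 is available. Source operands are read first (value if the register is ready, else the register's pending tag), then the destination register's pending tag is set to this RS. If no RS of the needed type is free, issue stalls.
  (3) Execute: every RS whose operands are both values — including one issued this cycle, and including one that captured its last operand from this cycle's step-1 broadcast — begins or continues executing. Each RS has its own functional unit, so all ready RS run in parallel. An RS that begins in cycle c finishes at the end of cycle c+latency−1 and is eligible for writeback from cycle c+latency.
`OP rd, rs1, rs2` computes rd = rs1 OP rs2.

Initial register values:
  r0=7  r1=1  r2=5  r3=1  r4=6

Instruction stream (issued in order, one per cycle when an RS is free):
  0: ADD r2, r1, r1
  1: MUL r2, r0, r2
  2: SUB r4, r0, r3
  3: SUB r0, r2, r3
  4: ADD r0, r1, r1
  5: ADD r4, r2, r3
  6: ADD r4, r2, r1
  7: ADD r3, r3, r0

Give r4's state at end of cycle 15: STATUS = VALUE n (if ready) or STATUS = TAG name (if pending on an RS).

cycle 1: issue ADD r2<-Add1 // r0:7,r1:1,r2:Add1,r3:1,r4:6
cycle 2: issue MUL r2<-Mul1 // r0:7,r1:1,r2:Mul1,r3:1,r4:6
cycle 3: issue SUB r4<-Add2 // r0:7,r1:1,r2:Mul1,r3:1,r4:Add2
cycle 4: CDB Add1=2; issue SUB r0<-Add1 // r0:Add1,r1:1,r2:Mul1,r3:1,r4:Add2
cycle 5: issue ADD r0<-Add3 // r0:Add3,r1:1,r2:Mul1,r3:1,r4:Add2
cycle 6: CDB Add2=6; issue ADD r4<-Add2 // r0:Add3,r1:1,r2:Mul1,r3:1,r4:Add2
cycle 7: stall // r0:Add3,r1:1,r2:Mul1,r3:1,r4:Add2
cycle 8: CDB Add3=2; issue ADD r4<-Add3 // r0:2,r1:1,r2:Mul1,r3:1,r4:Add3
cycle 9: CDB Mul1=14; stall // r0:2,r1:1,r2:14,r3:1,r4:Add3
cycle 10: stall // r0:2,r1:1,r2:14,r3:1,r4:Add3
cycle 11: stall // r0:2,r1:1,r2:14,r3:1,r4:Add3
cycle 12: CDB Add1=13; issue ADD r3<-Add1 // r0:2,r1:1,r2:14,r3:Add1,r4:Add3
cycle 13: CDB Add2=15 // r0:2,r1:1,r2:14,r3:Add1,r4:Add3
cycle 14: CDB Add3=15 // r0:2,r1:1,r2:14,r3:Add1,r4:15
cycle 15: CDB Add1=3 // r0:2,r1:1,r2:14,r3:3,r4:15

STATUS = VALUE 15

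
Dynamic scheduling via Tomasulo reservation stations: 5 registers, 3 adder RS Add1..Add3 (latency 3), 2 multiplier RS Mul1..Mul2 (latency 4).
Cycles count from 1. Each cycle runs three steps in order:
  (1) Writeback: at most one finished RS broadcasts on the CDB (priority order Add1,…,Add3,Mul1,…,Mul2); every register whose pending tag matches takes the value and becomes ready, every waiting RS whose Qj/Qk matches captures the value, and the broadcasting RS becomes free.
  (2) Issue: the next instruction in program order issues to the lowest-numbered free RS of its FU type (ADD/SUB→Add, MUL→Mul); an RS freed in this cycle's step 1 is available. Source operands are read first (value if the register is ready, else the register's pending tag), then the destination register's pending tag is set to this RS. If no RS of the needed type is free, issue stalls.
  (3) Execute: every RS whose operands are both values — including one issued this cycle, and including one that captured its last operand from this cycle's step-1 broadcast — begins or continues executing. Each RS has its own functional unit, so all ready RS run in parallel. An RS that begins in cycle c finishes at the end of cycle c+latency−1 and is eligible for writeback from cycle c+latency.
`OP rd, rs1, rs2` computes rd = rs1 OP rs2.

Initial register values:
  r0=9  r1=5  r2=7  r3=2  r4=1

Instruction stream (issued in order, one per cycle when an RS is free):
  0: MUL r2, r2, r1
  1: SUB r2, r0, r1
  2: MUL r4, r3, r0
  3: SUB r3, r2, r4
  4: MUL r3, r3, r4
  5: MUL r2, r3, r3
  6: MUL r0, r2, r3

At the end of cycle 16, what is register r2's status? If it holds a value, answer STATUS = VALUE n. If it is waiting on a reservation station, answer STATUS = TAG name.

c1: issue MUL r2<-Mul1 | r0:9,r1:5,r2:Mul1,r3:2,r4:1
c2: issue SUB r2<-Add1 | r0:9,r1:5,r2:Add1,r3:2,r4:1
c3: issue MUL r4<-Mul2 | r0:9,r1:5,r2:Add1,r3:2,r4:Mul2
c4: issue SUB r3<-Add2 | r0:9,r1:5,r2:Add1,r3:Add2,r4:Mul2
c5: CDB Add1=4; stall | r0:9,r1:5,r2:4,r3:Add2,r4:Mul2
c6: CDB Mul1=35; issue MUL r3<-Mul1 | r0:9,r1:5,r2:4,r3:Mul1,r4:Mul2
c7: CDB Mul2=18; issue MUL r2<-Mul2 | r0:9,r1:5,r2:Mul2,r3:Mul1,r4:18
c8: stall | r0:9,r1:5,r2:Mul2,r3:Mul1,r4:18
c9: stall | r0:9,r1:5,r2:Mul2,r3:Mul1,r4:18
c10: CDB Add2=-14; stall | r0:9,r1:5,r2:Mul2,r3:Mul1,r4:18
c11: stall | r0:9,r1:5,r2:Mul2,r3:Mul1,r4:18
c12: stall | r0:9,r1:5,r2:Mul2,r3:Mul1,r4:18
c13: stall | r0:9,r1:5,r2:Mul2,r3:Mul1,r4:18
c14: CDB Mul1=-252; issue MUL r0<-Mul1 | r0:Mul1,r1:5,r2:Mul2,r3:-252,r4:18
c15: - | r0:Mul1,r1:5,r2:Mul2,r3:-252,r4:18
c16: - | r0:Mul1,r1:5,r2:Mul2,r3:-252,r4:18

STATUS = TAG Mul2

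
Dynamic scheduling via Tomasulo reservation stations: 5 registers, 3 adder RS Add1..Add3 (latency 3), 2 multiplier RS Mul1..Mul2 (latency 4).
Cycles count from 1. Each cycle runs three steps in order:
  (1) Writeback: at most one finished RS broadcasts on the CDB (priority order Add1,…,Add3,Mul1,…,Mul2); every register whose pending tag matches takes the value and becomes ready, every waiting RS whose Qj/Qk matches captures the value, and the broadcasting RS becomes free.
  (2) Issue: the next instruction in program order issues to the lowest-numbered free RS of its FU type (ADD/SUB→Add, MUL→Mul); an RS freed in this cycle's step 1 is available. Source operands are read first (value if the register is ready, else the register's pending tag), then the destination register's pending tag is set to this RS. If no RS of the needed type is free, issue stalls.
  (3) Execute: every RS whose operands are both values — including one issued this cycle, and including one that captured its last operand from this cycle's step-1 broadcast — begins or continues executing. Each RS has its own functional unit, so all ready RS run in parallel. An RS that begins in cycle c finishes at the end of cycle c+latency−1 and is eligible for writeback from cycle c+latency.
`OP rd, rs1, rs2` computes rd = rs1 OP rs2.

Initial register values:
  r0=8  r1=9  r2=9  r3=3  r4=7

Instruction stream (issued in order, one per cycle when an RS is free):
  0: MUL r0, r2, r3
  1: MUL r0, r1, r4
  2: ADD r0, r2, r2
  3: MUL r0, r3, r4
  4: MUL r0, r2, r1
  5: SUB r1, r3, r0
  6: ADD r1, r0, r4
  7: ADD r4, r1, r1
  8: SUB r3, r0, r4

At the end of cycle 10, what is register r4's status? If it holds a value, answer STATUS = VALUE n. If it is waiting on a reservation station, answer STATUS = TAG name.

STATUS = TAG Add3

cycle 1: issue MUL r0<-Mul1 // r0:Mul1,r1:9,r2:9,r3:3,r4:7
cycle 2: issue MUL r0<-Mul2 // r0:Mul2,r1:9,r2:9,r3:3,r4:7
cycle 3: issue ADD r0<-Add1 // r0:Add1,r1:9,r2:9,r3:3,r4:7
cycle 4: stall // r0:Add1,r1:9,r2:9,r3:3,r4:7
cycle 5: CDB Mul1=27; issue MUL r0<-Mul1 // r0:Mul1,r1:9,r2:9,r3:3,r4:7
cycle 6: CDB Add1=18; stall // r0:Mul1,r1:9,r2:9,r3:3,r4:7
cycle 7: CDB Mul2=63; issue MUL r0<-Mul2 // r0:Mul2,r1:9,r2:9,r3:3,r4:7
cycle 8: issue SUB r1<-Add1 // r0:Mul2,r1:Add1,r2:9,r3:3,r4:7
cycle 9: CDB Mul1=21; issue ADD r1<-Add2 // r0:Mul2,r1:Add2,r2:9,r3:3,r4:7
cycle 10: issue ADD r4<-Add3 // r0:Mul2,r1:Add2,r2:9,r3:3,r4:Add3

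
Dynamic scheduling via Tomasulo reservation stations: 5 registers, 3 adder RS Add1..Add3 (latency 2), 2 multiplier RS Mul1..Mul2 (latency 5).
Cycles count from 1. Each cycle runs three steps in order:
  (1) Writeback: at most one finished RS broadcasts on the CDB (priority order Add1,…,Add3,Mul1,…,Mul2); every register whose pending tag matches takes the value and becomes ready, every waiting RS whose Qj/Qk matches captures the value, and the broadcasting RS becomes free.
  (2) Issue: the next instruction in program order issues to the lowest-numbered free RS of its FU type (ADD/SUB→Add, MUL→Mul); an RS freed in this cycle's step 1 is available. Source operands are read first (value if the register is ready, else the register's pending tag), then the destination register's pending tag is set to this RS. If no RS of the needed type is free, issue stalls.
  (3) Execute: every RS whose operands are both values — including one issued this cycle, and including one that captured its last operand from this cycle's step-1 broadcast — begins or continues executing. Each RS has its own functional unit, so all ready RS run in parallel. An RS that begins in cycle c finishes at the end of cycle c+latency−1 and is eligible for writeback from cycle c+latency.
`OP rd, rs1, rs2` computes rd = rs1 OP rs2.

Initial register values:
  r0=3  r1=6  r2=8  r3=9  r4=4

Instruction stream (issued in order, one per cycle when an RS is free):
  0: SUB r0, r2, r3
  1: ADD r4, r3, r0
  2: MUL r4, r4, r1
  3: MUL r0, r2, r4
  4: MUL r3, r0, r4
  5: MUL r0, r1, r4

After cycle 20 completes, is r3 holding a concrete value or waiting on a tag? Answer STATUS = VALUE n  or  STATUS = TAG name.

  c1: issue SUB r0<-Add1  regs: r0:Add1,r1:6,r2:8,r3:9,r4:4
  c2: issue ADD r4<-Add2  regs: r0:Add1,r1:6,r2:8,r3:9,r4:Add2
  c3: CDB Add1=-1; issue MUL r4<-Mul1  regs: r0:-1,r1:6,r2:8,r3:9,r4:Mul1
  c4: issue MUL r0<-Mul2  regs: r0:Mul2,r1:6,r2:8,r3:9,r4:Mul1
  c5: CDB Add2=8; stall  regs: r0:Mul2,r1:6,r2:8,r3:9,r4:Mul1
  c6: stall  regs: r0:Mul2,r1:6,r2:8,r3:9,r4:Mul1
  c7: stall  regs: r0:Mul2,r1:6,r2:8,r3:9,r4:Mul1
  c8: stall  regs: r0:Mul2,r1:6,r2:8,r3:9,r4:Mul1
  c9: stall  regs: r0:Mul2,r1:6,r2:8,r3:9,r4:Mul1
  c10: CDB Mul1=48; issue MUL r3<-Mul1  regs: r0:Mul2,r1:6,r2:8,r3:Mul1,r4:48
  c11: stall  regs: r0:Mul2,r1:6,r2:8,r3:Mul1,r4:48
  c12: stall  regs: r0:Mul2,r1:6,r2:8,r3:Mul1,r4:48
  c13: stall  regs: r0:Mul2,r1:6,r2:8,r3:Mul1,r4:48
  c14: stall  regs: r0:Mul2,r1:6,r2:8,r3:Mul1,r4:48
  c15: CDB Mul2=384; issue MUL r0<-Mul2  regs: r0:Mul2,r1:6,r2:8,r3:Mul1,r4:48
  c16: -  regs: r0:Mul2,r1:6,r2:8,r3:Mul1,r4:48
  c17: -  regs: r0:Mul2,r1:6,r2:8,r3:Mul1,r4:48
  c18: -  regs: r0:Mul2,r1:6,r2:8,r3:Mul1,r4:48
  c19: -  regs: r0:Mul2,r1:6,r2:8,r3:Mul1,r4:48
  c20: CDB Mul1=18432  regs: r0:Mul2,r1:6,r2:8,r3:18432,r4:48

STATUS = VALUE 18432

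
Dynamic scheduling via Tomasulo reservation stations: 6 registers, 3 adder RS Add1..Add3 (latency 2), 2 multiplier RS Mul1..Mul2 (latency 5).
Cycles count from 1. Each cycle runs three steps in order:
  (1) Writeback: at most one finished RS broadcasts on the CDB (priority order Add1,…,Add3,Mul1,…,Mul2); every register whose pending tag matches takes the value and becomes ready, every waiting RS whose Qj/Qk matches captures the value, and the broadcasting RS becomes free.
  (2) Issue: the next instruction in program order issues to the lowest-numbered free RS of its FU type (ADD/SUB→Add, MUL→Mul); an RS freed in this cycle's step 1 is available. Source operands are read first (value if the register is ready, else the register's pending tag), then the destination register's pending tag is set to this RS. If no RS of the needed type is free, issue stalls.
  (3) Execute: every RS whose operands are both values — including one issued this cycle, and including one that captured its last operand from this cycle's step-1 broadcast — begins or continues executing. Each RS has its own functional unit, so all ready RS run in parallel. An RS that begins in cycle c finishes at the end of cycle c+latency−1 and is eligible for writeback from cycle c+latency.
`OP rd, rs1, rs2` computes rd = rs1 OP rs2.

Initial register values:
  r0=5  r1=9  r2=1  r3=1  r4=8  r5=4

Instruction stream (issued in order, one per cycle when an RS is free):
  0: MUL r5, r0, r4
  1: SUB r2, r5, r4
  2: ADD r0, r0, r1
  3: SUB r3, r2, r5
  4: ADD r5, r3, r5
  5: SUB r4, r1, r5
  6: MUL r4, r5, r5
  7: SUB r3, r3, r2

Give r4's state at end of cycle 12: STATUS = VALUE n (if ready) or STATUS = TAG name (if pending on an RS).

STATUS = TAG Mul1

cycle 1: issue MUL r5<-Mul1 // r0:5,r1:9,r2:1,r3:1,r4:8,r5:Mul1
cycle 2: issue SUB r2<-Add1 // r0:5,r1:9,r2:Add1,r3:1,r4:8,r5:Mul1
cycle 3: issue ADD r0<-Add2 // r0:Add2,r1:9,r2:Add1,r3:1,r4:8,r5:Mul1
cycle 4: issue SUB r3<-Add3 // r0:Add2,r1:9,r2:Add1,r3:Add3,r4:8,r5:Mul1
cycle 5: CDB Add2=14; issue ADD r5<-Add2 // r0:14,r1:9,r2:Add1,r3:Add3,r4:8,r5:Add2
cycle 6: CDB Mul1=40; stall // r0:14,r1:9,r2:Add1,r3:Add3,r4:8,r5:Add2
cycle 7: stall // r0:14,r1:9,r2:Add1,r3:Add3,r4:8,r5:Add2
cycle 8: CDB Add1=32; issue SUB r4<-Add1 // r0:14,r1:9,r2:32,r3:Add3,r4:Add1,r5:Add2
cycle 9: issue MUL r4<-Mul1 // r0:14,r1:9,r2:32,r3:Add3,r4:Mul1,r5:Add2
cycle 10: CDB Add3=-8; issue SUB r3<-Add3 // r0:14,r1:9,r2:32,r3:Add3,r4:Mul1,r5:Add2
cycle 11: - // r0:14,r1:9,r2:32,r3:Add3,r4:Mul1,r5:Add2
cycle 12: CDB Add2=32 // r0:14,r1:9,r2:32,r3:Add3,r4:Mul1,r5:32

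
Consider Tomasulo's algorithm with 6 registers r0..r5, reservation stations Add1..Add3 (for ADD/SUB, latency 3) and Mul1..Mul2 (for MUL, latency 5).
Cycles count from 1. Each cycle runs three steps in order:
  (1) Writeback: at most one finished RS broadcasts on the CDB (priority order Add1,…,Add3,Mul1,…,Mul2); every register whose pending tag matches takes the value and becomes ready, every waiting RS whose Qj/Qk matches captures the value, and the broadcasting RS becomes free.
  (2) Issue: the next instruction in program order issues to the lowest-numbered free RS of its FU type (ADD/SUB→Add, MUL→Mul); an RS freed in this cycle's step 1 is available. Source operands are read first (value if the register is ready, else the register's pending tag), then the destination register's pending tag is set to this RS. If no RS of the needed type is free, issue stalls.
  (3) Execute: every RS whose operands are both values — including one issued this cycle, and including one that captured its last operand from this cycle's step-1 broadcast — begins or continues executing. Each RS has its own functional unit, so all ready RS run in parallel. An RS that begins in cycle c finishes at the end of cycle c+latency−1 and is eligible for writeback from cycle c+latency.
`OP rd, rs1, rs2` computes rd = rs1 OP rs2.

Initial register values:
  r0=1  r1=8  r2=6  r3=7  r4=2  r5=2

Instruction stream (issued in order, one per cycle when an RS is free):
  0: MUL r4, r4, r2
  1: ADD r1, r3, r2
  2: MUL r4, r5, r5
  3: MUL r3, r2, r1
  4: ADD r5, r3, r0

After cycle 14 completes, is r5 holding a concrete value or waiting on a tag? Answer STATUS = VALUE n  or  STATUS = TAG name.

STATUS = VALUE 79

cycle 1: issue MUL r4<-Mul1 // r0:1,r1:8,r2:6,r3:7,r4:Mul1,r5:2
cycle 2: issue ADD r1<-Add1 // r0:1,r1:Add1,r2:6,r3:7,r4:Mul1,r5:2
cycle 3: issue MUL r4<-Mul2 // r0:1,r1:Add1,r2:6,r3:7,r4:Mul2,r5:2
cycle 4: stall // r0:1,r1:Add1,r2:6,r3:7,r4:Mul2,r5:2
cycle 5: CDB Add1=13; stall // r0:1,r1:13,r2:6,r3:7,r4:Mul2,r5:2
cycle 6: CDB Mul1=12; issue MUL r3<-Mul1 // r0:1,r1:13,r2:6,r3:Mul1,r4:Mul2,r5:2
cycle 7: issue ADD r5<-Add1 // r0:1,r1:13,r2:6,r3:Mul1,r4:Mul2,r5:Add1
cycle 8: CDB Mul2=4 // r0:1,r1:13,r2:6,r3:Mul1,r4:4,r5:Add1
cycle 9: - // r0:1,r1:13,r2:6,r3:Mul1,r4:4,r5:Add1
cycle 10: - // r0:1,r1:13,r2:6,r3:Mul1,r4:4,r5:Add1
cycle 11: CDB Mul1=78 // r0:1,r1:13,r2:6,r3:78,r4:4,r5:Add1
cycle 12: - // r0:1,r1:13,r2:6,r3:78,r4:4,r5:Add1
cycle 13: - // r0:1,r1:13,r2:6,r3:78,r4:4,r5:Add1
cycle 14: CDB Add1=79 // r0:1,r1:13,r2:6,r3:78,r4:4,r5:79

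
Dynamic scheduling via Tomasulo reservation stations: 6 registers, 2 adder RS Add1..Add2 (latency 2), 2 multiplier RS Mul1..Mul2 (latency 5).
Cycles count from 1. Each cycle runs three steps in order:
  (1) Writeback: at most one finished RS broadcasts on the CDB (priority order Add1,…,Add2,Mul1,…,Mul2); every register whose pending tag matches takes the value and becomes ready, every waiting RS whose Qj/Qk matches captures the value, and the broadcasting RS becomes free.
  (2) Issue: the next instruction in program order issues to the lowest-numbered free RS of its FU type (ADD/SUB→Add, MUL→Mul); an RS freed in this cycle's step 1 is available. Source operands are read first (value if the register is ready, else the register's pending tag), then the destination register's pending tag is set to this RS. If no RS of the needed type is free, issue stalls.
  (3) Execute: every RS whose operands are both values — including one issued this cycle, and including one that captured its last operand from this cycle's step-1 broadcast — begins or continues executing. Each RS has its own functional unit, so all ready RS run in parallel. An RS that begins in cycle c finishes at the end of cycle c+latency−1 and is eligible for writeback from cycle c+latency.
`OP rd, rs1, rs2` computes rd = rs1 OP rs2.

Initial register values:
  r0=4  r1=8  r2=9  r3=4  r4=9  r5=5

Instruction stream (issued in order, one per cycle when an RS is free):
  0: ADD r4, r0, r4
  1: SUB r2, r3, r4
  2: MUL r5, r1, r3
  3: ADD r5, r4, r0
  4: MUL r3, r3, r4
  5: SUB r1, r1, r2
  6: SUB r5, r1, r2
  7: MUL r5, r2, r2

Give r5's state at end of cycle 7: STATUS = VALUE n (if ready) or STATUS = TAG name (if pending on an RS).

STATUS = TAG Add2

  c1: issue ADD r4<-Add1  regs: r0:4,r1:8,r2:9,r3:4,r4:Add1,r5:5
  c2: issue SUB r2<-Add2  regs: r0:4,r1:8,r2:Add2,r3:4,r4:Add1,r5:5
  c3: CDB Add1=13; issue MUL r5<-Mul1  regs: r0:4,r1:8,r2:Add2,r3:4,r4:13,r5:Mul1
  c4: issue ADD r5<-Add1  regs: r0:4,r1:8,r2:Add2,r3:4,r4:13,r5:Add1
  c5: CDB Add2=-9; issue MUL r3<-Mul2  regs: r0:4,r1:8,r2:-9,r3:Mul2,r4:13,r5:Add1
  c6: CDB Add1=17; issue SUB r1<-Add1  regs: r0:4,r1:Add1,r2:-9,r3:Mul2,r4:13,r5:17
  c7: issue SUB r5<-Add2  regs: r0:4,r1:Add1,r2:-9,r3:Mul2,r4:13,r5:Add2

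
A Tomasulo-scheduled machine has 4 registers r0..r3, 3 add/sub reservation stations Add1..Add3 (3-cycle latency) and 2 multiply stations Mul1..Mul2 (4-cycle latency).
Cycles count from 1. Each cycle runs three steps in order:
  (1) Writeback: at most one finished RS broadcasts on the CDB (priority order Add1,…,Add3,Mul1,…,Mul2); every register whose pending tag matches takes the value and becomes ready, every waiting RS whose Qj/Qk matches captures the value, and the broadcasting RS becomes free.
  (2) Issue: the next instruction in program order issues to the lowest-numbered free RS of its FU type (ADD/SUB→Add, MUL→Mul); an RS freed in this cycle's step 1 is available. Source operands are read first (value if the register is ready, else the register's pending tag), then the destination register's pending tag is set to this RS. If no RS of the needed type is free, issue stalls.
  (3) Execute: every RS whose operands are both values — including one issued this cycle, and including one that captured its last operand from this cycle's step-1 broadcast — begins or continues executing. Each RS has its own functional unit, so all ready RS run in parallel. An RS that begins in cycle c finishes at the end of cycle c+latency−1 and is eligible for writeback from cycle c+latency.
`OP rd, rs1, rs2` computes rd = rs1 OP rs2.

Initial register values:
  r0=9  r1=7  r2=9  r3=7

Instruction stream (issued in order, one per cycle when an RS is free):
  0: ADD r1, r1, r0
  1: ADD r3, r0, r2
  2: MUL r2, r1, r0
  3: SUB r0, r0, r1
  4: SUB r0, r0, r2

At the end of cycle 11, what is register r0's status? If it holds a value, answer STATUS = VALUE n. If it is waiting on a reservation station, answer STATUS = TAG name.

c1: issue ADD r1<-Add1 | r0:9,r1:Add1,r2:9,r3:7
c2: issue ADD r3<-Add2 | r0:9,r1:Add1,r2:9,r3:Add2
c3: issue MUL r2<-Mul1 | r0:9,r1:Add1,r2:Mul1,r3:Add2
c4: CDB Add1=16; issue SUB r0<-Add1 | r0:Add1,r1:16,r2:Mul1,r3:Add2
c5: CDB Add2=18; issue SUB r0<-Add2 | r0:Add2,r1:16,r2:Mul1,r3:18
c6: - | r0:Add2,r1:16,r2:Mul1,r3:18
c7: CDB Add1=-7 | r0:Add2,r1:16,r2:Mul1,r3:18
c8: CDB Mul1=144 | r0:Add2,r1:16,r2:144,r3:18
c9: - | r0:Add2,r1:16,r2:144,r3:18
c10: - | r0:Add2,r1:16,r2:144,r3:18
c11: CDB Add2=-151 | r0:-151,r1:16,r2:144,r3:18

STATUS = VALUE -151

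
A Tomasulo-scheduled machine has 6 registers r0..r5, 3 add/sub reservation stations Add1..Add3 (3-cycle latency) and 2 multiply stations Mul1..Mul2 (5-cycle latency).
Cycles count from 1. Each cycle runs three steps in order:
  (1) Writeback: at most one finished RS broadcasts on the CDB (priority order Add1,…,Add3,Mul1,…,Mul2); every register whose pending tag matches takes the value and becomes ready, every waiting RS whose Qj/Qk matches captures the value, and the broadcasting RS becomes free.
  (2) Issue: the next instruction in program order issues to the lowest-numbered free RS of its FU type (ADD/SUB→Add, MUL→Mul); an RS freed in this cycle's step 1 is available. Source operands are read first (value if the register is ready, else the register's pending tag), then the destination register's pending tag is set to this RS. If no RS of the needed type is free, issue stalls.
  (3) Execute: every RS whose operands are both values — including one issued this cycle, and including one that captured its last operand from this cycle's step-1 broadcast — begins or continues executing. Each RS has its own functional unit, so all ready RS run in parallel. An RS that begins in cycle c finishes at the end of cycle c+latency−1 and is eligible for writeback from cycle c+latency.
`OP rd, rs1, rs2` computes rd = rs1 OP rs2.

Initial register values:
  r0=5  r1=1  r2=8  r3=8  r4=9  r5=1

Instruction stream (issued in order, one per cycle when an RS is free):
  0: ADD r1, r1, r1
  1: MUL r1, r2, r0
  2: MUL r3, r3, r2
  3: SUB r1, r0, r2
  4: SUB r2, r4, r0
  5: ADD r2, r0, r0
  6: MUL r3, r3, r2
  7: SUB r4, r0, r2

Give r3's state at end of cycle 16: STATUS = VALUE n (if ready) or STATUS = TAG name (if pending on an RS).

STATUS = VALUE 640

c1: issue ADD r1<-Add1 | r0:5,r1:Add1,r2:8,r3:8,r4:9,r5:1
c2: issue MUL r1<-Mul1 | r0:5,r1:Mul1,r2:8,r3:8,r4:9,r5:1
c3: issue MUL r3<-Mul2 | r0:5,r1:Mul1,r2:8,r3:Mul2,r4:9,r5:1
c4: CDB Add1=2; issue SUB r1<-Add1 | r0:5,r1:Add1,r2:8,r3:Mul2,r4:9,r5:1
c5: issue SUB r2<-Add2 | r0:5,r1:Add1,r2:Add2,r3:Mul2,r4:9,r5:1
c6: issue ADD r2<-Add3 | r0:5,r1:Add1,r2:Add3,r3:Mul2,r4:9,r5:1
c7: CDB Add1=-3; stall | r0:5,r1:-3,r2:Add3,r3:Mul2,r4:9,r5:1
c8: CDB Add2=4; stall | r0:5,r1:-3,r2:Add3,r3:Mul2,r4:9,r5:1
c9: CDB Add3=10; stall | r0:5,r1:-3,r2:10,r3:Mul2,r4:9,r5:1
c10: CDB Mul1=40; issue MUL r3<-Mul1 | r0:5,r1:-3,r2:10,r3:Mul1,r4:9,r5:1
c11: CDB Mul2=64; issue SUB r4<-Add1 | r0:5,r1:-3,r2:10,r3:Mul1,r4:Add1,r5:1
c12: - | r0:5,r1:-3,r2:10,r3:Mul1,r4:Add1,r5:1
c13: - | r0:5,r1:-3,r2:10,r3:Mul1,r4:Add1,r5:1
c14: CDB Add1=-5 | r0:5,r1:-3,r2:10,r3:Mul1,r4:-5,r5:1
c15: - | r0:5,r1:-3,r2:10,r3:Mul1,r4:-5,r5:1
c16: CDB Mul1=640 | r0:5,r1:-3,r2:10,r3:640,r4:-5,r5:1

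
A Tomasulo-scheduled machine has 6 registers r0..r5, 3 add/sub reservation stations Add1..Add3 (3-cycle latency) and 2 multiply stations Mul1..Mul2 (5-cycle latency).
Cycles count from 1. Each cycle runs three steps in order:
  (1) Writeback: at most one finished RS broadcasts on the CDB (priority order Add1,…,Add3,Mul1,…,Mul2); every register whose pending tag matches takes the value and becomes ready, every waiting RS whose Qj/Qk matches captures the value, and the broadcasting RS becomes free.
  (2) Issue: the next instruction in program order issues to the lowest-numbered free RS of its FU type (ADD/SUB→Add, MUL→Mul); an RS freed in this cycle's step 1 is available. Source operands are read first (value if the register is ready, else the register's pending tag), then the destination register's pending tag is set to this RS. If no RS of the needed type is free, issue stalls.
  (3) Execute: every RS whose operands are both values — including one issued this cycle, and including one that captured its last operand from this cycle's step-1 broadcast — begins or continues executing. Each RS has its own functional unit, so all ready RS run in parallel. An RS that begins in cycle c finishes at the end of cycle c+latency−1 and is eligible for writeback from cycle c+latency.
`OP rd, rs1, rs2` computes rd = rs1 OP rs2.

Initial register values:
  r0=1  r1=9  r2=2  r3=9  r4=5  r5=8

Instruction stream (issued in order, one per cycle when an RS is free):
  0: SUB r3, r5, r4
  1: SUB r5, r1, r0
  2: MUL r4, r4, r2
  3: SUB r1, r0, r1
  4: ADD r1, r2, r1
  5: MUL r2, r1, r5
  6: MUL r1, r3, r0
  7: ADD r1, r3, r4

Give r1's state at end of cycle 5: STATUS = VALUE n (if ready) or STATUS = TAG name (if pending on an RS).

c1: issue SUB r3<-Add1 | r0:1,r1:9,r2:2,r3:Add1,r4:5,r5:8
c2: issue SUB r5<-Add2 | r0:1,r1:9,r2:2,r3:Add1,r4:5,r5:Add2
c3: issue MUL r4<-Mul1 | r0:1,r1:9,r2:2,r3:Add1,r4:Mul1,r5:Add2
c4: CDB Add1=3; issue SUB r1<-Add1 | r0:1,r1:Add1,r2:2,r3:3,r4:Mul1,r5:Add2
c5: CDB Add2=8; issue ADD r1<-Add2 | r0:1,r1:Add2,r2:2,r3:3,r4:Mul1,r5:8

STATUS = TAG Add2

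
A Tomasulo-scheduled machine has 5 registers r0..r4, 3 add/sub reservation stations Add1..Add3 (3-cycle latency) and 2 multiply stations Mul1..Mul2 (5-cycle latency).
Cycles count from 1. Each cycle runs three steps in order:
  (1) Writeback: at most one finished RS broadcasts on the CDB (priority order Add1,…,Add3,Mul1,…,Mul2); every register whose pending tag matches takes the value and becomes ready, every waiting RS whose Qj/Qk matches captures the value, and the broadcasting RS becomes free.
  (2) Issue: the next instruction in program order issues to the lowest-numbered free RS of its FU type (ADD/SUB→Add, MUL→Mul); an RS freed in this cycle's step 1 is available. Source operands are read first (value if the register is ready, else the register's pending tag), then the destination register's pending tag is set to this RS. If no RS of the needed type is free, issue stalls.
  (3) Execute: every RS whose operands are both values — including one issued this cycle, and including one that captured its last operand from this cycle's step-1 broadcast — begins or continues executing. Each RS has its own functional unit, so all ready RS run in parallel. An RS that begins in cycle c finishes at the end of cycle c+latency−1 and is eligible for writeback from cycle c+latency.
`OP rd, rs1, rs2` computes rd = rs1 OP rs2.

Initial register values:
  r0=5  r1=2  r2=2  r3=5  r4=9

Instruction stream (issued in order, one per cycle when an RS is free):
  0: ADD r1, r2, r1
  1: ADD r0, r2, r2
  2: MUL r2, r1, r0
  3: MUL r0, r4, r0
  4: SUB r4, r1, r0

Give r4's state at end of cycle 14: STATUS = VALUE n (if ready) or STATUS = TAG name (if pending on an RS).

STATUS = VALUE -32

cycle 1: issue ADD r1<-Add1 // r0:5,r1:Add1,r2:2,r3:5,r4:9
cycle 2: issue ADD r0<-Add2 // r0:Add2,r1:Add1,r2:2,r3:5,r4:9
cycle 3: issue MUL r2<-Mul1 // r0:Add2,r1:Add1,r2:Mul1,r3:5,r4:9
cycle 4: CDB Add1=4; issue MUL r0<-Mul2 // r0:Mul2,r1:4,r2:Mul1,r3:5,r4:9
cycle 5: CDB Add2=4; issue SUB r4<-Add1 // r0:Mul2,r1:4,r2:Mul1,r3:5,r4:Add1
cycle 6: - // r0:Mul2,r1:4,r2:Mul1,r3:5,r4:Add1
cycle 7: - // r0:Mul2,r1:4,r2:Mul1,r3:5,r4:Add1
cycle 8: - // r0:Mul2,r1:4,r2:Mul1,r3:5,r4:Add1
cycle 9: - // r0:Mul2,r1:4,r2:Mul1,r3:5,r4:Add1
cycle 10: CDB Mul1=16 // r0:Mul2,r1:4,r2:16,r3:5,r4:Add1
cycle 11: CDB Mul2=36 // r0:36,r1:4,r2:16,r3:5,r4:Add1
cycle 12: - // r0:36,r1:4,r2:16,r3:5,r4:Add1
cycle 13: - // r0:36,r1:4,r2:16,r3:5,r4:Add1
cycle 14: CDB Add1=-32 // r0:36,r1:4,r2:16,r3:5,r4:-32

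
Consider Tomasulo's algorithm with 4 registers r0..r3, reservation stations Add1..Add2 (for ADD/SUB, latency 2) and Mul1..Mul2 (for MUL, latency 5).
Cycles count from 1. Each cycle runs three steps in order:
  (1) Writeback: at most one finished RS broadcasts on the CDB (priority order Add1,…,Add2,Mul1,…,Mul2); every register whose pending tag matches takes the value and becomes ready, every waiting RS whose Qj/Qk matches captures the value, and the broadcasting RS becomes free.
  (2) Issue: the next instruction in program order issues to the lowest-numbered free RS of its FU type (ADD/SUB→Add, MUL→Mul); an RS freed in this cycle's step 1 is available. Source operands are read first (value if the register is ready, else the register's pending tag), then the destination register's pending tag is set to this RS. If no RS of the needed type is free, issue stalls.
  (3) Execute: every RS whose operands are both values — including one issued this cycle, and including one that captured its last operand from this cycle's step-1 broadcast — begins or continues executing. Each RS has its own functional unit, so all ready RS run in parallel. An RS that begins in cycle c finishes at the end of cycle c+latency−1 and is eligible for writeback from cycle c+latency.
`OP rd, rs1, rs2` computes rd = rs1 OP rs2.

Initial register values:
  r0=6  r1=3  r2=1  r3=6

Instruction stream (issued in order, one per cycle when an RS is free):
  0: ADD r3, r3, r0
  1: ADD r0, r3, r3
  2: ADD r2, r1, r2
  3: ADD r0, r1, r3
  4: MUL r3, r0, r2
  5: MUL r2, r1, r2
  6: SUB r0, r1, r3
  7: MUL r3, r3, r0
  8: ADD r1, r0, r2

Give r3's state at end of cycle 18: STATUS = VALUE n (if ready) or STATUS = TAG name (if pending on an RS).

STATUS = TAG Mul1

c1: issue ADD r3<-Add1 | r0:6,r1:3,r2:1,r3:Add1
c2: issue ADD r0<-Add2 | r0:Add2,r1:3,r2:1,r3:Add1
c3: CDB Add1=12; issue ADD r2<-Add1 | r0:Add2,r1:3,r2:Add1,r3:12
c4: stall | r0:Add2,r1:3,r2:Add1,r3:12
c5: CDB Add1=4; issue ADD r0<-Add1 | r0:Add1,r1:3,r2:4,r3:12
c6: CDB Add2=24; issue MUL r3<-Mul1 | r0:Add1,r1:3,r2:4,r3:Mul1
c7: CDB Add1=15; issue MUL r2<-Mul2 | r0:15,r1:3,r2:Mul2,r3:Mul1
c8: issue SUB r0<-Add1 | r0:Add1,r1:3,r2:Mul2,r3:Mul1
c9: stall | r0:Add1,r1:3,r2:Mul2,r3:Mul1
c10: stall | r0:Add1,r1:3,r2:Mul2,r3:Mul1
c11: stall | r0:Add1,r1:3,r2:Mul2,r3:Mul1
c12: CDB Mul1=60; issue MUL r3<-Mul1 | r0:Add1,r1:3,r2:Mul2,r3:Mul1
c13: CDB Mul2=12; issue ADD r1<-Add2 | r0:Add1,r1:Add2,r2:12,r3:Mul1
c14: CDB Add1=-57 | r0:-57,r1:Add2,r2:12,r3:Mul1
c15: - | r0:-57,r1:Add2,r2:12,r3:Mul1
c16: CDB Add2=-45 | r0:-57,r1:-45,r2:12,r3:Mul1
c17: - | r0:-57,r1:-45,r2:12,r3:Mul1
c18: - | r0:-57,r1:-45,r2:12,r3:Mul1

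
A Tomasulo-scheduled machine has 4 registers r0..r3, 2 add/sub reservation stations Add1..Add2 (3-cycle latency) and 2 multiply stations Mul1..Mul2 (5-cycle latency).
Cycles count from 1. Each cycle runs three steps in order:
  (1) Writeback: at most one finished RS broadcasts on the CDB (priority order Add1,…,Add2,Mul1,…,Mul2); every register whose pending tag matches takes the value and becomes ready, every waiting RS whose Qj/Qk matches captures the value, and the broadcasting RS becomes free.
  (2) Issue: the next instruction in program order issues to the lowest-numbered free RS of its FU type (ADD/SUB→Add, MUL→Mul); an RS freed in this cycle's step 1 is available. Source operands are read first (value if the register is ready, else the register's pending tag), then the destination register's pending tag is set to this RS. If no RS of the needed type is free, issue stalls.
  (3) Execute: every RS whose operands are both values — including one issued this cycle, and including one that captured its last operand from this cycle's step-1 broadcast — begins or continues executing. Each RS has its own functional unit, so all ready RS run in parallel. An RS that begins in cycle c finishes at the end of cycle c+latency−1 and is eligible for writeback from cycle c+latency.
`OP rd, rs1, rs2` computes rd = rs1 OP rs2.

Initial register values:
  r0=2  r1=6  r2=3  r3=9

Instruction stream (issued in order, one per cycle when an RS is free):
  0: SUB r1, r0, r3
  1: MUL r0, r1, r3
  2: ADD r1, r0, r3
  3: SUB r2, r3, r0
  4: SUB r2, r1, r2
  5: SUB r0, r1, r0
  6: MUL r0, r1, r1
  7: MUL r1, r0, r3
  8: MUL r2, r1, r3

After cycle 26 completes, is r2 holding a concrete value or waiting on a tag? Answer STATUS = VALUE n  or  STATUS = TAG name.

STATUS = TAG Mul1

cycle 1: issue SUB r1<-Add1 // r0:2,r1:Add1,r2:3,r3:9
cycle 2: issue MUL r0<-Mul1 // r0:Mul1,r1:Add1,r2:3,r3:9
cycle 3: issue ADD r1<-Add2 // r0:Mul1,r1:Add2,r2:3,r3:9
cycle 4: CDB Add1=-7; issue SUB r2<-Add1 // r0:Mul1,r1:Add2,r2:Add1,r3:9
cycle 5: stall // r0:Mul1,r1:Add2,r2:Add1,r3:9
cycle 6: stall // r0:Mul1,r1:Add2,r2:Add1,r3:9
cycle 7: stall // r0:Mul1,r1:Add2,r2:Add1,r3:9
cycle 8: stall // r0:Mul1,r1:Add2,r2:Add1,r3:9
cycle 9: CDB Mul1=-63; stall // r0:-63,r1:Add2,r2:Add1,r3:9
cycle 10: stall // r0:-63,r1:Add2,r2:Add1,r3:9
cycle 11: stall // r0:-63,r1:Add2,r2:Add1,r3:9
cycle 12: CDB Add1=72; issue SUB r2<-Add1 // r0:-63,r1:Add2,r2:Add1,r3:9
cycle 13: CDB Add2=-54; issue SUB r0<-Add2 // r0:Add2,r1:-54,r2:Add1,r3:9
cycle 14: issue MUL r0<-Mul1 // r0:Mul1,r1:-54,r2:Add1,r3:9
cycle 15: issue MUL r1<-Mul2 // r0:Mul1,r1:Mul2,r2:Add1,r3:9
cycle 16: CDB Add1=-126; stall // r0:Mul1,r1:Mul2,r2:-126,r3:9
cycle 17: CDB Add2=9; stall // r0:Mul1,r1:Mul2,r2:-126,r3:9
cycle 18: stall // r0:Mul1,r1:Mul2,r2:-126,r3:9
cycle 19: CDB Mul1=2916; issue MUL r2<-Mul1 // r0:2916,r1:Mul2,r2:Mul1,r3:9
cycle 20: - // r0:2916,r1:Mul2,r2:Mul1,r3:9
cycle 21: - // r0:2916,r1:Mul2,r2:Mul1,r3:9
cycle 22: - // r0:2916,r1:Mul2,r2:Mul1,r3:9
cycle 23: - // r0:2916,r1:Mul2,r2:Mul1,r3:9
cycle 24: CDB Mul2=26244 // r0:2916,r1:26244,r2:Mul1,r3:9
cycle 25: - // r0:2916,r1:26244,r2:Mul1,r3:9
cycle 26: - // r0:2916,r1:26244,r2:Mul1,r3:9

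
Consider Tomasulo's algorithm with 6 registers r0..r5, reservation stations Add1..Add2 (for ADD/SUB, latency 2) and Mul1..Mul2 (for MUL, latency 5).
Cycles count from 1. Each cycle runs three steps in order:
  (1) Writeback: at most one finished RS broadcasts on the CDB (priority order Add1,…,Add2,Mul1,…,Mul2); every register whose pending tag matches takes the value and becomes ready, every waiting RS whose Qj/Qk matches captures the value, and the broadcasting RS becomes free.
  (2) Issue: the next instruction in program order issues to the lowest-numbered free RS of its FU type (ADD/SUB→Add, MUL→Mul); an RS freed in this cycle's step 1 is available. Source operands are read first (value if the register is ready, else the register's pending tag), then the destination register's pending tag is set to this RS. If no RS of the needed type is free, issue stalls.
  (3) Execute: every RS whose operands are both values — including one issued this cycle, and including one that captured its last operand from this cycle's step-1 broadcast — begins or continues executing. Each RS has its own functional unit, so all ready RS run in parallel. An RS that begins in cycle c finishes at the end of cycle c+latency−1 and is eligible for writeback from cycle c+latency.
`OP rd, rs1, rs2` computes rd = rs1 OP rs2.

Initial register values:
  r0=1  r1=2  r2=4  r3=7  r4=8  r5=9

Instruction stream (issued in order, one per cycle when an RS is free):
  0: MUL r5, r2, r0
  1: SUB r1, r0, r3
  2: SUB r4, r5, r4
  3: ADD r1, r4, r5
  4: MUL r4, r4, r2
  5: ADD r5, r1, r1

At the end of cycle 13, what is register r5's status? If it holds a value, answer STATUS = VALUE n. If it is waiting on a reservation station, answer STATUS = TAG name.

  c1: issue MUL r5<-Mul1  regs: r0:1,r1:2,r2:4,r3:7,r4:8,r5:Mul1
  c2: issue SUB r1<-Add1  regs: r0:1,r1:Add1,r2:4,r3:7,r4:8,r5:Mul1
  c3: issue SUB r4<-Add2  regs: r0:1,r1:Add1,r2:4,r3:7,r4:Add2,r5:Mul1
  c4: CDB Add1=-6; issue ADD r1<-Add1  regs: r0:1,r1:Add1,r2:4,r3:7,r4:Add2,r5:Mul1
  c5: issue MUL r4<-Mul2  regs: r0:1,r1:Add1,r2:4,r3:7,r4:Mul2,r5:Mul1
  c6: CDB Mul1=4; stall  regs: r0:1,r1:Add1,r2:4,r3:7,r4:Mul2,r5:4
  c7: stall  regs: r0:1,r1:Add1,r2:4,r3:7,r4:Mul2,r5:4
  c8: CDB Add2=-4; issue ADD r5<-Add2  regs: r0:1,r1:Add1,r2:4,r3:7,r4:Mul2,r5:Add2
  c9: -  regs: r0:1,r1:Add1,r2:4,r3:7,r4:Mul2,r5:Add2
  c10: CDB Add1=0  regs: r0:1,r1:0,r2:4,r3:7,r4:Mul2,r5:Add2
  c11: -  regs: r0:1,r1:0,r2:4,r3:7,r4:Mul2,r5:Add2
  c12: CDB Add2=0  regs: r0:1,r1:0,r2:4,r3:7,r4:Mul2,r5:0
  c13: CDB Mul2=-16  regs: r0:1,r1:0,r2:4,r3:7,r4:-16,r5:0

STATUS = VALUE 0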